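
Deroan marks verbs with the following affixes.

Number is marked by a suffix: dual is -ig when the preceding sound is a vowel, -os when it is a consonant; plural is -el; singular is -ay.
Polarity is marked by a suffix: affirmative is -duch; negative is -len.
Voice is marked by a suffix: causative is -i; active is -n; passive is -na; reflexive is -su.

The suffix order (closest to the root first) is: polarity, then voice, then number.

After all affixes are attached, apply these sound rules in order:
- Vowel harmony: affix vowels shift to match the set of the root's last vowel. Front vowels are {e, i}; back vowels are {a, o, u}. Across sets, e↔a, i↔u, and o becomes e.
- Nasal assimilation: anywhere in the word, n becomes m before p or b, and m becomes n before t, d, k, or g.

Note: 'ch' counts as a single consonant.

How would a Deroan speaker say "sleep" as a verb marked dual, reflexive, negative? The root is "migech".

Attach polarity negative -len → migechlen.
Attach voice reflexive -su → migechlensu.
Attach number dual -ig (after vowel 'u') → migechlensuig.
Apply vowel harmony: migechlensuig → migechlensiig.
Nasal assimilation: no change.

migechlensiig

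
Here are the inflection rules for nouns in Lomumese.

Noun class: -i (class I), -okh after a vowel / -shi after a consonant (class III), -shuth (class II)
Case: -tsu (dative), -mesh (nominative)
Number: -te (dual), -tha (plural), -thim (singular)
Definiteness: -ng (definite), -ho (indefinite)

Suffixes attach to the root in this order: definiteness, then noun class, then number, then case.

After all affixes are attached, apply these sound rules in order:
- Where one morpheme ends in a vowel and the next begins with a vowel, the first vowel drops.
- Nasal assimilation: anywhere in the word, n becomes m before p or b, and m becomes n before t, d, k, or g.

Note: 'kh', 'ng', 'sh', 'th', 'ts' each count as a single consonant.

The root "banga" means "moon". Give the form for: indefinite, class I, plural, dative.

bangahithatsu

Attach definiteness indefinite -ho → bangaho.
Attach noun class class I -i → bangahoi.
Attach number plural -tha → bangahoitha.
Attach case dative -tsu → bangahoithatsu.
Apply vowel deletion: bangahoithatsu → bangahithatsu.
Nasal assimilation: no change.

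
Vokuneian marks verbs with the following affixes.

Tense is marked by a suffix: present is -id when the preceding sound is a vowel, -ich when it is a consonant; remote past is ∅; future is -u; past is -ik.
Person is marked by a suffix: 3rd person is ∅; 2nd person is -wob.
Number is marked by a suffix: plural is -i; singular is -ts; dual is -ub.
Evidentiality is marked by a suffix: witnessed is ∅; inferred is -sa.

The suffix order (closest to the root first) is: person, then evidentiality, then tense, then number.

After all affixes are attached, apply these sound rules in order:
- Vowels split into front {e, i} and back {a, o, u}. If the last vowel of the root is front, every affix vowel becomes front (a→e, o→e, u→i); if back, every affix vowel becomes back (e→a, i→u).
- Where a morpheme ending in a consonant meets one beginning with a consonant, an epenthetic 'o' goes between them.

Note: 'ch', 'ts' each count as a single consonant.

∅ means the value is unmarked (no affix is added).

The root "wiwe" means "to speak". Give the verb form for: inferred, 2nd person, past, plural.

wiweweboseiki

Attach person 2nd person -wob → wiwewob.
Attach evidentiality inferred -sa → wiwewobsa.
Attach tense past -ik → wiwewobsaik.
Attach number plural -i → wiwewobsaiki.
Apply vowel harmony: wiwewobsaiki → wiwewebseiki.
Apply epenthesis: wiwewebseiki → wiweweboseiki.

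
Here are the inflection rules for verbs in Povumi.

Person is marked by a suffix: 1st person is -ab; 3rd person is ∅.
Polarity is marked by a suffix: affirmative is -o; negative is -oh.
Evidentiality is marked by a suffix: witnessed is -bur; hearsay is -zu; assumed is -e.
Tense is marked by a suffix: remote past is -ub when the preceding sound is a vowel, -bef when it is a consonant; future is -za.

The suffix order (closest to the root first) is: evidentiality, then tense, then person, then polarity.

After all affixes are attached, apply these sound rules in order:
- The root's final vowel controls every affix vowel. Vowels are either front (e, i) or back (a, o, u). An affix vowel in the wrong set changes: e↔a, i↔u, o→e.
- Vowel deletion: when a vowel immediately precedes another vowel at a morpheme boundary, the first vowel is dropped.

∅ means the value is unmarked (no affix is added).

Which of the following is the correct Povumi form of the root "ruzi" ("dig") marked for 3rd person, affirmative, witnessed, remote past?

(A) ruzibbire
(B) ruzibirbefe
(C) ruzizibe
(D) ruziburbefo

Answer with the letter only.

B

Attach evidentiality witnessed -bur → ruzibur.
Attach tense remote past -bef (after consonant 'r') → ruziburbef.
person = 3rd person: zero marking, form stays ruziburbef.
Attach polarity affirmative -o → ruziburbefo.
Apply vowel harmony: ruziburbefo → ruzibirbefe.
Vowel deletion: no change.
So the correct form is ruzibirbefe, option (B).
(C) ruzizibe is wrong: it uses hearsay instead of witnessed for evidentiality.
(D) ruziburbefo is wrong: it fails to apply the sound rule(s).
(A) ruzibbire is wrong: it has the affixes in the wrong order.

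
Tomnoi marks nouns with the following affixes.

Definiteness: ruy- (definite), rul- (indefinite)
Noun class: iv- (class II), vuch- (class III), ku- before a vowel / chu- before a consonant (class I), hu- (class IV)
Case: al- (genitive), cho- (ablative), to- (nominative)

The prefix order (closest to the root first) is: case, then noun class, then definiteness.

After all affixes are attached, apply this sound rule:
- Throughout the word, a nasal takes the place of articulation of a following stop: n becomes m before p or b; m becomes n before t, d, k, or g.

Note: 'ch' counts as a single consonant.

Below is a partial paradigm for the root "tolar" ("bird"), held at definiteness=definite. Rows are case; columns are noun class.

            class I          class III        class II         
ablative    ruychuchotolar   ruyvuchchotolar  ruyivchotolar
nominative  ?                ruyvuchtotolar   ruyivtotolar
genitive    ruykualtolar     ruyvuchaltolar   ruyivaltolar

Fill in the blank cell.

Attach case nominative to- → totolar.
Attach noun class class I chu- (before consonant 't') → chutotolar.
Attach definiteness definite ruy- → ruychutotolar.
Nasal assimilation: no change.

ruychutotolar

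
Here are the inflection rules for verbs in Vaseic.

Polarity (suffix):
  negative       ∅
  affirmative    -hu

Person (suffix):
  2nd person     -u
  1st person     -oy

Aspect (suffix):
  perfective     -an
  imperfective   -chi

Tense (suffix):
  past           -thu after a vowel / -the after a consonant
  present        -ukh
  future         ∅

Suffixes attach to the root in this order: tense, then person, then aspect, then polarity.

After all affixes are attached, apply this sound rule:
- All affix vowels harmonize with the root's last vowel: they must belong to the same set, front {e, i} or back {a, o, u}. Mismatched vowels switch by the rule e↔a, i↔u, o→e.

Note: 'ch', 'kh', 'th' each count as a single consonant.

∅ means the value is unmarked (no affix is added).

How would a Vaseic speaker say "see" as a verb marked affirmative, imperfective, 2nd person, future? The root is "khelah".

khelahuchuhu

tense = future: zero marking, form stays khelah.
Attach person 2nd person -u → khelahu.
Attach aspect imperfective -chi → khelahuchi.
Attach polarity affirmative -hu → khelahuchihu.
Apply vowel harmony: khelahuchihu → khelahuchuhu.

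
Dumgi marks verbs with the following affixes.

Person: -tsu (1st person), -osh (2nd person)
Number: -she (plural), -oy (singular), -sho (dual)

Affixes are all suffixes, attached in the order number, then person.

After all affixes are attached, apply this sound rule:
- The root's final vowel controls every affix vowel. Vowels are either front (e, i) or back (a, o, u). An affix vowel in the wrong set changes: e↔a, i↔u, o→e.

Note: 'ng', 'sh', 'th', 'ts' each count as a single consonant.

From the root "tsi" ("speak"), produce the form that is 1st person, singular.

Attach number singular -oy → tsioy.
Attach person 1st person -tsu → tsioytsu.
Apply vowel harmony: tsioytsu → tsieytsi.

tsieytsi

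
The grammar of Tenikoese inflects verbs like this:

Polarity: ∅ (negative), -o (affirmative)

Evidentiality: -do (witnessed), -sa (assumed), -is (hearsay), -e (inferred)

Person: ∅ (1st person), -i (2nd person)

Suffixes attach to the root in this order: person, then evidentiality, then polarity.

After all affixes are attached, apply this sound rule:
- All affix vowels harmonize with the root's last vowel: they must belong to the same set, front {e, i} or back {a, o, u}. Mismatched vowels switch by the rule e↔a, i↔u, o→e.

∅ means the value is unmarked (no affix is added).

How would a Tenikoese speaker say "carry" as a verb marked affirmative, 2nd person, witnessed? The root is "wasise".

Attach person 2nd person -i → wasisei.
Attach evidentiality witnessed -do → wasiseido.
Attach polarity affirmative -o → wasiseidoo.
Apply vowel harmony: wasiseidoo → wasiseidee.

wasiseidee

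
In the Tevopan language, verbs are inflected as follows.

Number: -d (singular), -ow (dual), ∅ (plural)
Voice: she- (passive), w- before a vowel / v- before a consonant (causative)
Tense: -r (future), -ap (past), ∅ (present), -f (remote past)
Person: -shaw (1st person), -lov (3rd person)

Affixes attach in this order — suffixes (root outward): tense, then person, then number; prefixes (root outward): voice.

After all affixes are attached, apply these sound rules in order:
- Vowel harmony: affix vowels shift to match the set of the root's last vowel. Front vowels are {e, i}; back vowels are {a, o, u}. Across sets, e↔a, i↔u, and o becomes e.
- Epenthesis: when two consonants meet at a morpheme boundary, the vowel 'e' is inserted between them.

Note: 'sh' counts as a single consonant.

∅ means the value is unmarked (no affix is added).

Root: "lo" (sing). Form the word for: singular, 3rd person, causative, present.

tense = present: zero marking, form stays lo.
Attach voice causative v- (before consonant 'l') → vlo.
Attach person 3rd person -lov → vlolov.
Attach number singular -d → vlolovd.
Vowel harmony: no change.
Apply epenthesis: vlolovd → veloloved.

veloloved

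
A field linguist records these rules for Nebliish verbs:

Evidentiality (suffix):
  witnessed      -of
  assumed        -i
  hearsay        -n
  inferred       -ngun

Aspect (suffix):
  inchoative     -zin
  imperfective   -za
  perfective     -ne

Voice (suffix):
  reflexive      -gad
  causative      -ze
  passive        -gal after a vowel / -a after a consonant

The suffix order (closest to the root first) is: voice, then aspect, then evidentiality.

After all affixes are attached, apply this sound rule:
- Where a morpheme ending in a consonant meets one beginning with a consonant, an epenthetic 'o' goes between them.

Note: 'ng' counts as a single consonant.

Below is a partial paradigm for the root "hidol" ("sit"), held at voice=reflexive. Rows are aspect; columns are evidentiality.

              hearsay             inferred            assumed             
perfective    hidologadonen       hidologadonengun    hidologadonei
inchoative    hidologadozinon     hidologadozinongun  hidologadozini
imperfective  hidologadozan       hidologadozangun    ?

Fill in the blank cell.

Attach voice reflexive -gad → hidolgad.
Attach aspect imperfective -za → hidolgadza.
Attach evidentiality assumed -i → hidolgadzai.
Apply epenthesis: hidolgadzai → hidologadozai.

hidologadozai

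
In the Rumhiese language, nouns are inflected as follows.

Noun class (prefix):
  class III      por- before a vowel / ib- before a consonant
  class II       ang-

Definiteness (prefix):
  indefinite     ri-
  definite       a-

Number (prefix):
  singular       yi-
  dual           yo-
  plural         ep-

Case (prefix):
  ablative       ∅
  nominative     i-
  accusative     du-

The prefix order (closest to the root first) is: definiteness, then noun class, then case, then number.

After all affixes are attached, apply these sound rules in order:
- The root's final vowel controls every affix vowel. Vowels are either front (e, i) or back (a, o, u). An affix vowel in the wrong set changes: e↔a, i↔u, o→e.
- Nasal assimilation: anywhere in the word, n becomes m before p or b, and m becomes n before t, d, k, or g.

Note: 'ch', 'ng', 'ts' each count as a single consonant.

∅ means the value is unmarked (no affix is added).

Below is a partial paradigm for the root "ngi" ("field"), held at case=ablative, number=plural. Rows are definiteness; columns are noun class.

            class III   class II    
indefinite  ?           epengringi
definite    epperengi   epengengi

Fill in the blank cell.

Attach definiteness indefinite ri- → ringi.
Attach noun class class III ib- (before consonant 'r') → ibringi.
case = ablative: zero marking, form stays ibringi.
Attach number plural ep- → epibringi.
Vowel harmony: no change.
Nasal assimilation: no change.

epibringi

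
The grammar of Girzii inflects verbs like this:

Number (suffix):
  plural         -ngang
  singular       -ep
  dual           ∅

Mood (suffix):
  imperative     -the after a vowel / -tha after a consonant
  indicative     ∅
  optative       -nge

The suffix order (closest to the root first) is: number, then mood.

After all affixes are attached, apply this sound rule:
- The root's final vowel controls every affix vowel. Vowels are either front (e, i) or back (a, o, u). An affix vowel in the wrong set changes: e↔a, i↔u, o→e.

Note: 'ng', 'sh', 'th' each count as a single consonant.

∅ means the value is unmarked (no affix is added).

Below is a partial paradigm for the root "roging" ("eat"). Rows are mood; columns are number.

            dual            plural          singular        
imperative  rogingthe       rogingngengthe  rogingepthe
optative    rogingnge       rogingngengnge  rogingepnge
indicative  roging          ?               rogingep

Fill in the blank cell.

Attach number plural -ngang → rogingngang.
mood = indicative: zero marking, form stays rogingngang.
Apply vowel harmony: rogingngang → rogingngeng.

rogingngeng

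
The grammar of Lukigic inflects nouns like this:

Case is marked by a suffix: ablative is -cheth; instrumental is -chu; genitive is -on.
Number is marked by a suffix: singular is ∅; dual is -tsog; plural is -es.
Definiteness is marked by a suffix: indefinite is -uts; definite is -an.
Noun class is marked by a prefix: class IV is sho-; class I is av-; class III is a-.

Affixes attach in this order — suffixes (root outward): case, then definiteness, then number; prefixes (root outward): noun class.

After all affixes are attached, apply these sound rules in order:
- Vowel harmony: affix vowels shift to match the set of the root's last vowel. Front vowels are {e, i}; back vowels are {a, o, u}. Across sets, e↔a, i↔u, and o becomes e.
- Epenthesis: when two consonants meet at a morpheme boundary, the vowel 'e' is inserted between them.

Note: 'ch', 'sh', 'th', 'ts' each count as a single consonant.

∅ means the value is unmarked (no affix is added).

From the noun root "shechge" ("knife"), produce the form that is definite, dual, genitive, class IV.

Attach case genitive -on → shechgeon.
Attach definiteness definite -an → shechgeonan.
Attach number dual -tsog → shechgeonantsog.
Attach noun class class IV sho- → shoshechgeonantsog.
Apply vowel harmony: shoshechgeonantsog → sheshechgeenentseg.
Apply epenthesis: sheshechgeenentseg → sheshechgeenenetseg.

sheshechgeenenetseg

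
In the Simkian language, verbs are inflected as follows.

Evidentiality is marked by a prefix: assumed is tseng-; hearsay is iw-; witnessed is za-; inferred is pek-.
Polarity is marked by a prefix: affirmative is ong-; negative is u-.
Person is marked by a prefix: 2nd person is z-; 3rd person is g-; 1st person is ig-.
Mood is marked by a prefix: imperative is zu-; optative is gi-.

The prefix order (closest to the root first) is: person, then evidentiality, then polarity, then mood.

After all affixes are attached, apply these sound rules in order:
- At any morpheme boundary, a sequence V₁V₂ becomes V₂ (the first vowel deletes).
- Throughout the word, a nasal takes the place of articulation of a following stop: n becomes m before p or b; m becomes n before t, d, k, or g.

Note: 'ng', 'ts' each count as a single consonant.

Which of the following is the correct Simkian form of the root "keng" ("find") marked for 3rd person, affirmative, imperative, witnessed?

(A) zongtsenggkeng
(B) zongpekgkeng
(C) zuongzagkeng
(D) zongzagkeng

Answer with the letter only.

Attach person 3rd person g- → gkeng.
Attach evidentiality witnessed za- → zagkeng.
Attach polarity affirmative ong- → ongzagkeng.
Attach mood imperative zu- → zuongzagkeng.
Apply vowel deletion: zuongzagkeng → zongzagkeng.
Nasal assimilation: no change.
So the correct form is zongzagkeng, option (D).
(A) zongtsenggkeng is wrong: it uses assumed instead of witnessed for evidentiality.
(B) zongpekgkeng is wrong: it uses inferred instead of witnessed for evidentiality.
(C) zuongzagkeng is wrong: it fails to apply the sound rule(s).

D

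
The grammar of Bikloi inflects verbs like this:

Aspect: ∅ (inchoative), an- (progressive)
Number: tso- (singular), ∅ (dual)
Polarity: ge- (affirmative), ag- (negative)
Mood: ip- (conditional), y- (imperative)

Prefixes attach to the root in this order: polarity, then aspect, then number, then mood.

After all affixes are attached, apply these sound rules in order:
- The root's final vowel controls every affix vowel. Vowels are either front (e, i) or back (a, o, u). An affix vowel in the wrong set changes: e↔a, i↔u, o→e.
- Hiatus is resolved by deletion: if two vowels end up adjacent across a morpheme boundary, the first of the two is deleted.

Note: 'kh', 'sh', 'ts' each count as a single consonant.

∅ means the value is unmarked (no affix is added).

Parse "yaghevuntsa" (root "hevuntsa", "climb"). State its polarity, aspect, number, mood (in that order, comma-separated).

negative, inchoative, dual, imperative

Segment: y-ag-hevuntsa.
polarity: ag- → negative.
aspect: ∅ → inchoative.
number: ∅ → dual.
mood: y- → imperative.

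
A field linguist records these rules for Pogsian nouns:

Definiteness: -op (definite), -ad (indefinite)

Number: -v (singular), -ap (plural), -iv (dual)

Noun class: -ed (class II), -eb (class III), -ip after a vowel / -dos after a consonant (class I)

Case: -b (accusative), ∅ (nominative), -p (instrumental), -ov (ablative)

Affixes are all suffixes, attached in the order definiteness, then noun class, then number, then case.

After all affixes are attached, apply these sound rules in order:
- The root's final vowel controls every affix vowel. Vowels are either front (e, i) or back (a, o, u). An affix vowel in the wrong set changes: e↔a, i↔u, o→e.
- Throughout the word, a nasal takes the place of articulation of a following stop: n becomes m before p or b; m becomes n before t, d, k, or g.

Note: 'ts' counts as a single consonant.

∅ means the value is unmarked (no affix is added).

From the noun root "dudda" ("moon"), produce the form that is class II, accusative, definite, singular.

duddaopadvb

Attach definiteness definite -op → duddaop.
Attach noun class class II -ed → duddaoped.
Attach number singular -v → duddaopedv.
Attach case accusative -b → duddaopedvb.
Apply vowel harmony: duddaopedvb → duddaopadvb.
Nasal assimilation: no change.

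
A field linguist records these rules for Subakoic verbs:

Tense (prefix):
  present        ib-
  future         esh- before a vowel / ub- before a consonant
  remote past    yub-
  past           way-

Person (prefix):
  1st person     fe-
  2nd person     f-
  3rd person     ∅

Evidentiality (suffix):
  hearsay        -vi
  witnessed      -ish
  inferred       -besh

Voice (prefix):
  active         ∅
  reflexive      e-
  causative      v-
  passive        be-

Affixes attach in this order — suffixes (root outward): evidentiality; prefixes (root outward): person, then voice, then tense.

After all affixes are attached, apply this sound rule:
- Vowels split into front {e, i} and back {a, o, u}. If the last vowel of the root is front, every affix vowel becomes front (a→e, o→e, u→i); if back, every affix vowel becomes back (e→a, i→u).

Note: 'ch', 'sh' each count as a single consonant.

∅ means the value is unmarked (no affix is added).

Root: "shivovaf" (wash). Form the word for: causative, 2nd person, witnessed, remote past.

yubvfshivovafush

Attach person 2nd person f- → fshivovaf.
Attach voice causative v- → vfshivovaf.
Attach tense remote past yub- → yubvfshivovaf.
Attach evidentiality witnessed -ish → yubvfshivovafish.
Apply vowel harmony: yubvfshivovafish → yubvfshivovafush.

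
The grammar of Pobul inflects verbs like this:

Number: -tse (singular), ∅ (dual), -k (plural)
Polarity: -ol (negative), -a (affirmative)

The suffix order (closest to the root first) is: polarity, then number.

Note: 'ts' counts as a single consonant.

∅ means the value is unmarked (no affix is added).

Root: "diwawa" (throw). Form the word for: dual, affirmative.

diwawaa

Attach polarity affirmative -a → diwawaa.
number = dual: zero marking, form stays diwawaa.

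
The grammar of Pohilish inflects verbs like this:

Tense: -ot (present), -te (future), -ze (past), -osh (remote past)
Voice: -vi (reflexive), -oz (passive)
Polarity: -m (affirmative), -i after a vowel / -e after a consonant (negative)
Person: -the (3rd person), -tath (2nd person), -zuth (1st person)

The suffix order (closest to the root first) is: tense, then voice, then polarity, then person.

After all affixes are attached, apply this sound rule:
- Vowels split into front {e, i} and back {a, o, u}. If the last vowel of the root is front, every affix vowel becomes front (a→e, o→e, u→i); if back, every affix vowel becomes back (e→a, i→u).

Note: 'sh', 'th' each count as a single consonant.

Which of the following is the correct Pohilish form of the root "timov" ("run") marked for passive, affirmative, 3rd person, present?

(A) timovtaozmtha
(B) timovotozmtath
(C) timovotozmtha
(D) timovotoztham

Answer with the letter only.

Attach tense present -ot → timovot.
Attach voice passive -oz → timovotoz.
Attach polarity affirmative -m → timovotozm.
Attach person 3rd person -the → timovotozmthe.
Apply vowel harmony: timovotozmthe → timovotozmtha.
So the correct form is timovotozmtha, option (C).
(B) timovotozmtath is wrong: it uses 2nd person instead of 3rd person for person.
(D) timovotoztham is wrong: it has the affixes in the wrong order.
(A) timovtaozmtha is wrong: it uses future instead of present for tense.

C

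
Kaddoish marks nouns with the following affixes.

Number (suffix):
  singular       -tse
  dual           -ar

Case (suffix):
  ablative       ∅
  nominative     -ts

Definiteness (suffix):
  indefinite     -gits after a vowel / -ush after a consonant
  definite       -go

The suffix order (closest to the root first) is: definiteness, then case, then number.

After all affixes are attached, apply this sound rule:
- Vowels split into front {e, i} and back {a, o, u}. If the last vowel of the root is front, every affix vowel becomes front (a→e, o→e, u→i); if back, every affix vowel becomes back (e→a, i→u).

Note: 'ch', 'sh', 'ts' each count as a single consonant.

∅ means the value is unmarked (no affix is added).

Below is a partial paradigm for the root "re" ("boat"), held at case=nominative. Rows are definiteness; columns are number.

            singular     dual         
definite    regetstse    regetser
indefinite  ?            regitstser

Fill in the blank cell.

regitststse

Attach definiteness indefinite -gits (after vowel 'e') → regits.
Attach case nominative -ts → regitsts.
Attach number singular -tse → regitststse.
Vowel harmony: no change.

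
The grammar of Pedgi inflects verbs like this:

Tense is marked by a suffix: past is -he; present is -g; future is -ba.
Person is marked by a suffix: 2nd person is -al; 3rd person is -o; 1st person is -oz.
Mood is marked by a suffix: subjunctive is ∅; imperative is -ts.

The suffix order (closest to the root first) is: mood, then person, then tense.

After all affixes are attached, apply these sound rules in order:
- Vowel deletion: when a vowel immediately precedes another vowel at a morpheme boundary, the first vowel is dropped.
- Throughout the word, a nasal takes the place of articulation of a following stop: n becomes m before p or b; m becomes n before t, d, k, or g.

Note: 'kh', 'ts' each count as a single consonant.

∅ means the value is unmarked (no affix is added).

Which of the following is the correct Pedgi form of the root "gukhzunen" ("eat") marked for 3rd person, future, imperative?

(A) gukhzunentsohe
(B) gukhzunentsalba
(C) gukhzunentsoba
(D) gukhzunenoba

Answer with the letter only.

Attach mood imperative -ts → gukhzunents.
Attach person 3rd person -o → gukhzunentso.
Attach tense future -ba → gukhzunentsoba.
Vowel deletion: no change.
Nasal assimilation: no change.
So the correct form is gukhzunentsoba, option (C).
(D) gukhzunenoba is wrong: it uses subjunctive instead of imperative for mood.
(A) gukhzunentsohe is wrong: it uses past instead of future for tense.
(B) gukhzunentsalba is wrong: it uses 2nd person instead of 3rd person for person.

C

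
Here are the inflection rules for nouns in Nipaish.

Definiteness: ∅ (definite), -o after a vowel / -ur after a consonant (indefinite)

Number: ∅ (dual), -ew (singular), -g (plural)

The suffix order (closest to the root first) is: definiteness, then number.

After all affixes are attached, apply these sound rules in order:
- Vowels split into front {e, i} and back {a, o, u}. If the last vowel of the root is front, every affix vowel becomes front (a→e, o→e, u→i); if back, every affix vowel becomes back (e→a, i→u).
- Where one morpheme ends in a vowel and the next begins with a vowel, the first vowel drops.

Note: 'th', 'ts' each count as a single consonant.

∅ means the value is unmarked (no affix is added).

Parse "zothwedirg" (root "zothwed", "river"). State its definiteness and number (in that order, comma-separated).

indefinite, plural

Segment: zothwed-ur-g.
definiteness: -o/ur → indefinite.
number: -g → plural.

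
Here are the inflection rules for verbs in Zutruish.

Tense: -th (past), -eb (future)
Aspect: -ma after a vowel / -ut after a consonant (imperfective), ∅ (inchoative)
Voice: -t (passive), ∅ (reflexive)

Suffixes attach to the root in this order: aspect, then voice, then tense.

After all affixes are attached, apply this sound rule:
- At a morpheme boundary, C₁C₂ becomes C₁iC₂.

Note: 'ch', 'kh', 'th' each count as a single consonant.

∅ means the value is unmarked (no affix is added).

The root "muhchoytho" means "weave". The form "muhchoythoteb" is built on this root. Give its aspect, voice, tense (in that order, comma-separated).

Segment: muhchoytho-t-eb.
aspect: ∅ → inchoative.
voice: -t → passive.
tense: -eb → future.

inchoative, passive, future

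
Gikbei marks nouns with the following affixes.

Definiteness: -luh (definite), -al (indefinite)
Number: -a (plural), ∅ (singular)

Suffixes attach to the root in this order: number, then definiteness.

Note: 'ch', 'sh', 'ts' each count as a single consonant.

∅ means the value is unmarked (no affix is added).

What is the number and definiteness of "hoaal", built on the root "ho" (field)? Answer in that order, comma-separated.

Segment: ho-a-al.
number: -a → plural.
definiteness: -al → indefinite.

plural, indefinite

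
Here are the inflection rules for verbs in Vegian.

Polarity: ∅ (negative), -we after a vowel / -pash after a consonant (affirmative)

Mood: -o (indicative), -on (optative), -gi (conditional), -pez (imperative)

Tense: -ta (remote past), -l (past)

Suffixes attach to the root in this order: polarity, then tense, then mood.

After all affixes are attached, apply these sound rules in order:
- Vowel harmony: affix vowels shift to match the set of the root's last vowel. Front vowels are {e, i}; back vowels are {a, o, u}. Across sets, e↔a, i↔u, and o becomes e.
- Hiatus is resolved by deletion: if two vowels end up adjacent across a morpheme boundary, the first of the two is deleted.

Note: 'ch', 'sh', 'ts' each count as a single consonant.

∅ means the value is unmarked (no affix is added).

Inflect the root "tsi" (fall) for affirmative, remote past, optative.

Attach polarity affirmative -we (after vowel 'i') → tsiwe.
Attach tense remote past -ta → tsiweta.
Attach mood optative -on → tsiwetaon.
Apply vowel harmony: tsiwetaon → tsiweteen.
Apply vowel deletion: tsiweteen → tsiweten.

tsiweten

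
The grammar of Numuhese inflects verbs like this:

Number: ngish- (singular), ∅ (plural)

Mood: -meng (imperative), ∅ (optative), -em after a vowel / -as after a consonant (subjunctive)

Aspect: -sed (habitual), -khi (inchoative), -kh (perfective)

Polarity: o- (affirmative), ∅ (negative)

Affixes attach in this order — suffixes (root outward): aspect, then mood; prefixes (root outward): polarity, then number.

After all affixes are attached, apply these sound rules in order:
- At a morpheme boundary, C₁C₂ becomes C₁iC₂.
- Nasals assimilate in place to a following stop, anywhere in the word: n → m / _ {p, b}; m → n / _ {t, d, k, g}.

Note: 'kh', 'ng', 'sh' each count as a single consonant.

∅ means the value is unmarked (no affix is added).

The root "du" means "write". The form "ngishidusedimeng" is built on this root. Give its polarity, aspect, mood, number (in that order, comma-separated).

Segment: ngish-du-sed-meng.
polarity: ∅ → negative.
aspect: -sed → habitual.
mood: -meng → imperative.
number: ngish- → singular.

negative, habitual, imperative, singular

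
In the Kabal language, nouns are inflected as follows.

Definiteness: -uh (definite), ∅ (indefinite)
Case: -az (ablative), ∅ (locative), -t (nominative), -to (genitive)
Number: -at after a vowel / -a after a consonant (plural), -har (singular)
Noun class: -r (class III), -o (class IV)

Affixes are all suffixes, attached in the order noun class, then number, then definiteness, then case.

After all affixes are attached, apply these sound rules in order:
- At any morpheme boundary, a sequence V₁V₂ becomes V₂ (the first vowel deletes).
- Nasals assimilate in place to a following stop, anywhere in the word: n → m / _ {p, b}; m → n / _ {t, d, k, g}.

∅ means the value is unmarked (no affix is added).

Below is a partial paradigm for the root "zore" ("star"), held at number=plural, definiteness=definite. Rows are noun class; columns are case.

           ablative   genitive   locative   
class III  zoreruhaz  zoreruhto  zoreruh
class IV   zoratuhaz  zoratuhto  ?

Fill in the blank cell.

zoratuh

Attach noun class class IV -o → zoreo.
Attach number plural -at (after vowel 'o') → zoreoat.
Attach definiteness definite -uh → zoreoatuh.
case = locative: zero marking, form stays zoreoatuh.
Apply vowel deletion: zoreoatuh → zoratuh.
Nasal assimilation: no change.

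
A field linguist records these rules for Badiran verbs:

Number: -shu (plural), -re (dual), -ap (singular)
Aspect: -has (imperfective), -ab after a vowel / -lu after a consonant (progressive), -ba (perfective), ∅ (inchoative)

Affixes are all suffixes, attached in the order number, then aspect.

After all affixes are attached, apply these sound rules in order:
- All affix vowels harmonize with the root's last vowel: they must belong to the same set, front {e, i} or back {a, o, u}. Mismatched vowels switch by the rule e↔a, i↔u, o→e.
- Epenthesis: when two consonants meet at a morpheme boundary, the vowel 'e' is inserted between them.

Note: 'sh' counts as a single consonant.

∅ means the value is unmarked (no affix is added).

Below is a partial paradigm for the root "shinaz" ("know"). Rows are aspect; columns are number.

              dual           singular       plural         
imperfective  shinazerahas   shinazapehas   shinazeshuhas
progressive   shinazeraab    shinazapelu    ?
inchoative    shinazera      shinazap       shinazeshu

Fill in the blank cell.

shinazeshuab

Attach number plural -shu → shinazshu.
Attach aspect progressive -ab (after vowel 'u') → shinazshuab.
Vowel harmony: no change.
Apply epenthesis: shinazshuab → shinazeshuab.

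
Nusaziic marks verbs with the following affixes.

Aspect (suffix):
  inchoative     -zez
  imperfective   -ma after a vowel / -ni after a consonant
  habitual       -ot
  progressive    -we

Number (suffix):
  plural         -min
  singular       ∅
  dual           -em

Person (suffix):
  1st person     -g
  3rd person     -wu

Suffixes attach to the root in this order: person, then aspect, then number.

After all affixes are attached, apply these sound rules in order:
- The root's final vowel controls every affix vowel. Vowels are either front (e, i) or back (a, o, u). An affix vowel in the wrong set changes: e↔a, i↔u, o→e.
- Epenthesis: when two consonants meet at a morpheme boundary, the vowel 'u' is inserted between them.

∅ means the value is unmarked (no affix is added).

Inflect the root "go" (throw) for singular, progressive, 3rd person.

Attach person 3rd person -wu → gowu.
Attach aspect progressive -we → gowuwe.
number = singular: zero marking, form stays gowuwe.
Apply vowel harmony: gowuwe → gowuwa.
Epenthesis: no change.

gowuwa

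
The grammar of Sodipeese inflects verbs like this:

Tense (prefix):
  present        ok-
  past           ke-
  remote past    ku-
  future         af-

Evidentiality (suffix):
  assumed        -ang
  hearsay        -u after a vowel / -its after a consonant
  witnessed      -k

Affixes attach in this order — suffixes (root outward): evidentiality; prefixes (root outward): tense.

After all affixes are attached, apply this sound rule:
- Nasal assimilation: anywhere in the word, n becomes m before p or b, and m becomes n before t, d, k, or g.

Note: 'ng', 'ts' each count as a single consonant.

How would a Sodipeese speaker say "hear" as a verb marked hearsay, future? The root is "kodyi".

afkodyiu

Attach evidentiality hearsay -u (after vowel 'i') → kodyiu.
Attach tense future af- → afkodyiu.
Nasal assimilation: no change.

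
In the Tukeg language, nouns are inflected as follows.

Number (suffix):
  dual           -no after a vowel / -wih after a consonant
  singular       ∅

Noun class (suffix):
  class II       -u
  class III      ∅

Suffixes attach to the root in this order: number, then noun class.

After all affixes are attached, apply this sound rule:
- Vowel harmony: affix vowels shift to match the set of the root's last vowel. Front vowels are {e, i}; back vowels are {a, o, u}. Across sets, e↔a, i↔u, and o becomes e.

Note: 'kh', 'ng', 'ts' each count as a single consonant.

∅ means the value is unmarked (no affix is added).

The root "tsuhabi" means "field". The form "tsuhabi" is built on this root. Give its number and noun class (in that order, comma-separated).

Segment: tsuhabi.
number: ∅ → singular.
noun class: ∅ → class III.

singular, class III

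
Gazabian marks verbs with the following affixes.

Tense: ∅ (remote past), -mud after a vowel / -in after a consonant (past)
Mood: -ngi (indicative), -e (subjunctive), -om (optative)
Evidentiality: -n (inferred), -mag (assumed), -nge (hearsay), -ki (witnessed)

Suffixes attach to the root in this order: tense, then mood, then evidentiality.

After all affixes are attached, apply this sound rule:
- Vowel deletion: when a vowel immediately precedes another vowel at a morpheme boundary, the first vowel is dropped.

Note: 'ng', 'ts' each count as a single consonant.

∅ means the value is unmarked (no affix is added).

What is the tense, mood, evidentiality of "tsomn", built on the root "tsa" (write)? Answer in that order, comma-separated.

remote past, optative, inferred

Segment: tsa-om-n.
tense: ∅ → remote past.
mood: -om → optative.
evidentiality: -n → inferred.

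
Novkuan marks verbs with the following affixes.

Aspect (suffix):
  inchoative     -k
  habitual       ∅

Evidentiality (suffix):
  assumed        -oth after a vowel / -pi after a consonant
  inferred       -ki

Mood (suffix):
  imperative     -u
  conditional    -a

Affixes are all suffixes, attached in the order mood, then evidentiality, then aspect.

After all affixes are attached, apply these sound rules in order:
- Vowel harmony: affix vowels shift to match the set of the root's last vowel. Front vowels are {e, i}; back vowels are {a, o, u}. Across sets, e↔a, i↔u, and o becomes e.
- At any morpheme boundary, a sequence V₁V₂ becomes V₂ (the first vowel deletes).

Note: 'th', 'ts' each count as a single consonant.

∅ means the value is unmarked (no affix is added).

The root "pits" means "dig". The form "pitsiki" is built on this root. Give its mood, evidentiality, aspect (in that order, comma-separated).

Segment: pits-u-ki.
mood: -u → imperative.
evidentiality: -ki → inferred.
aspect: ∅ → habitual.

imperative, inferred, habitual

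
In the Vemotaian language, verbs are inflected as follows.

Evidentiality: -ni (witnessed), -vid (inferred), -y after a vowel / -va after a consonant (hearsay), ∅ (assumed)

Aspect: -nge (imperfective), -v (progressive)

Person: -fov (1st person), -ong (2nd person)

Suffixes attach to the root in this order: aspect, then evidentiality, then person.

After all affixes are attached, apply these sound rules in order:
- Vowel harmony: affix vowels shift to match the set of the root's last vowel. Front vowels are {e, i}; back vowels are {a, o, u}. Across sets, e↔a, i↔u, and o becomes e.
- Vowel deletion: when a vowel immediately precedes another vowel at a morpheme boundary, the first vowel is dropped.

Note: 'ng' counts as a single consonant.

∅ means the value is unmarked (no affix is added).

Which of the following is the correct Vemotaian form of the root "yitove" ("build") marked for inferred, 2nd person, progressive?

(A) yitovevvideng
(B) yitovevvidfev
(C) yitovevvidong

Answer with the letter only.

A

Attach aspect progressive -v → yitovev.
Attach evidentiality inferred -vid → yitovevvid.
Attach person 2nd person -ong → yitovevvidong.
Apply vowel harmony: yitovevvidong → yitovevvideng.
Vowel deletion: no change.
So the correct form is yitovevvideng, option (A).
(B) yitovevvidfev is wrong: it uses 1st person instead of 2nd person for person.
(C) yitovevvidong is wrong: it fails to apply the sound rule(s).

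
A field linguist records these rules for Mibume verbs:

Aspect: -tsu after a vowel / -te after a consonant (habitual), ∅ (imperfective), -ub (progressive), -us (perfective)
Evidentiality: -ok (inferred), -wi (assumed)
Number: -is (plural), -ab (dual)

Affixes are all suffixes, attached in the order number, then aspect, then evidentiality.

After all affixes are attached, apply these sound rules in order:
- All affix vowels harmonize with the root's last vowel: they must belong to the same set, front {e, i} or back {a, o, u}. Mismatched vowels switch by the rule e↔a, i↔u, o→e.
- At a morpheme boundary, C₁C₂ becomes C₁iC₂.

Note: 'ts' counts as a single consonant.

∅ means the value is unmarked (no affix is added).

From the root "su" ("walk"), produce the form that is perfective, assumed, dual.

Attach number dual -ab → suab.
Attach aspect perfective -us → suabus.
Attach evidentiality assumed -wi → suabuswi.
Apply vowel harmony: suabuswi → suabuswu.
Apply epenthesis: suabuswu → suabusiwu.

suabusiwu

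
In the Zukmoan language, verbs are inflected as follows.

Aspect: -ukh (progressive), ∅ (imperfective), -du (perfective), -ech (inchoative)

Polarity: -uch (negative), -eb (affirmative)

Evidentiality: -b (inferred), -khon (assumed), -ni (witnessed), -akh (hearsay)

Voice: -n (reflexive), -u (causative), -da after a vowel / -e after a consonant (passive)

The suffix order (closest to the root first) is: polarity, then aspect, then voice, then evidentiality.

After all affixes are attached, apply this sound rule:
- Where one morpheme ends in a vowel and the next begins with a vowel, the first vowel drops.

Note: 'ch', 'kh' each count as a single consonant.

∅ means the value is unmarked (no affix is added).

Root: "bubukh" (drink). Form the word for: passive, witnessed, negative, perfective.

Attach polarity negative -uch → bubukhuch.
Attach aspect perfective -du → bubukhuchdu.
Attach voice passive -da (after vowel 'u') → bubukhuchduda.
Attach evidentiality witnessed -ni → bubukhuchdudani.
Vowel deletion: no change.

bubukhuchdudani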